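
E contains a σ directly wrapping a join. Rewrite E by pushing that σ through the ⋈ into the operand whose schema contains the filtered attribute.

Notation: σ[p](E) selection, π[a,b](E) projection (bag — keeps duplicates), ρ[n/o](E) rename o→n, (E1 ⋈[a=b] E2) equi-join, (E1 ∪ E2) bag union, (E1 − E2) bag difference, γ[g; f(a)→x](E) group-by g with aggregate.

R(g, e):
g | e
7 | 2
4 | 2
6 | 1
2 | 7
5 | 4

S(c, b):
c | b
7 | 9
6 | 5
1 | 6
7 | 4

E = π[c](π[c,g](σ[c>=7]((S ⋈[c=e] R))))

σ filters on c, owned by the left side.
E' = π[c](π[c,g]((σ[c>=7](S) ⋈[c=e] R)))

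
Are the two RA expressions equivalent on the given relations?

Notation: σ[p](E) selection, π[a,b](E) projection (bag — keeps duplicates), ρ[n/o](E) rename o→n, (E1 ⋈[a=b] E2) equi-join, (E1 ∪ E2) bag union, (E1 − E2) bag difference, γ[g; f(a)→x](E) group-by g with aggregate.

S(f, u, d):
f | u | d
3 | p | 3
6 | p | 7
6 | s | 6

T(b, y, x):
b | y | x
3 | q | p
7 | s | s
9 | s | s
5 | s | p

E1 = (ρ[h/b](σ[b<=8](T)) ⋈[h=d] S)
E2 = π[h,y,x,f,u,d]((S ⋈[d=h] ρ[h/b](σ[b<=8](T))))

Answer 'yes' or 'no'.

E1 stepwise |·|:
  T → 4
  σ[b<=8](T) → 3
  ρ[h/b](σ[b<=8](T)) → 3
  S → 3
  (ρ[h/b](σ[b<=8](T)) ⋈[h=d] S) → 2
E2 stepwise |·|:
  S → 3
  T → 4
  σ[b<=8](T) → 3
  ρ[h/b](σ[b<=8](T)) → 3
  (S ⋈[d=h] ρ[h/b](σ[b<=8](T))) → 2
  π[h,y,x,f,u,d]((S ⋈[d=h] ρ[h/b](σ[b<=8](T)))) → 2

E1 and E2 produce the same multiset:
h | y | x | f | u | d
3 | q | p | 3 | p | 3
7 | s | s | 6 | p | 7

yes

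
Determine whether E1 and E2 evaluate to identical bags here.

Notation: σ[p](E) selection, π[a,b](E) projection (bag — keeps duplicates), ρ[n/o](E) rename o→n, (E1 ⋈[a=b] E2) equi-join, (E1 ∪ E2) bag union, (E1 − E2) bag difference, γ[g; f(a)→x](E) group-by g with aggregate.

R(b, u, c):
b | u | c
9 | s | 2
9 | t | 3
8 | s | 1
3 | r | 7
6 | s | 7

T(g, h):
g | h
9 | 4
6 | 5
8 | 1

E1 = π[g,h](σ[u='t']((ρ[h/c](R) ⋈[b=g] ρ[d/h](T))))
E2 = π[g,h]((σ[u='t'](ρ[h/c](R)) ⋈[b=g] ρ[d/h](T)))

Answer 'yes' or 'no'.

E1 stepwise |·|:
  R → 5
  ρ[h/c](R) → 5
  T → 3
  ρ[d/h](T) → 3
  (ρ[h/c](R) ⋈[b=g] ρ[d/h](T)) → 4
  σ[u='t']((ρ[h/c](R) ⋈[b=g] ρ[d/h](T))) → 1
  π[g,h](σ[u='t']((ρ[h/c](R) ⋈[b=g] ρ[d/h](T)))) → 1
E2 stepwise |·|:
  R → 5
  ρ[h/c](R) → 5
  σ[u='t'](ρ[h/c](R)) → 1
  T → 3
  ρ[d/h](T) → 3
  (σ[u='t'](ρ[h/c](R)) ⋈[b=g] ρ[d/h](T)) → 1
  π[g,h]((σ[u='t'](ρ[h/c](R)) ⋈[b=g] ρ[d/h](T))) → 1

E1 and E2 produce the same multiset:
g | h
9 | 3

yes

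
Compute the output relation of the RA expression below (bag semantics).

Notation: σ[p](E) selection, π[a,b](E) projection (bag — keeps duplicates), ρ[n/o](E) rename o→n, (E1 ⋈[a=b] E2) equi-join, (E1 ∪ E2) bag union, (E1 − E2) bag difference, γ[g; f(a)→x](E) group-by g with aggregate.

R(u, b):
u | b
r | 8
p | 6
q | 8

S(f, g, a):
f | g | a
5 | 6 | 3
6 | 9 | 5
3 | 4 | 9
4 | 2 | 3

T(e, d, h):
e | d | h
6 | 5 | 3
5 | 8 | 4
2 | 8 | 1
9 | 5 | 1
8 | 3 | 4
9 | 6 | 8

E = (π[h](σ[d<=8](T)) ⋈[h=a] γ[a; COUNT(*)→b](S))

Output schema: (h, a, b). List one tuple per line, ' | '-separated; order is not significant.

Per-node cardinality:
  T → 6
  σ[d<=8](T) → 6
  π[h](σ[d<=8](T)) → 6
  S → 4
  γ[a; COUNT(*)→b](S) → 3
  (π[h](σ[d<=8](T)) ⋈[h=a] γ[a; COUNT(*)→b](S)) → 1

== RESULT ==
h | a | b
3 | 3 | 2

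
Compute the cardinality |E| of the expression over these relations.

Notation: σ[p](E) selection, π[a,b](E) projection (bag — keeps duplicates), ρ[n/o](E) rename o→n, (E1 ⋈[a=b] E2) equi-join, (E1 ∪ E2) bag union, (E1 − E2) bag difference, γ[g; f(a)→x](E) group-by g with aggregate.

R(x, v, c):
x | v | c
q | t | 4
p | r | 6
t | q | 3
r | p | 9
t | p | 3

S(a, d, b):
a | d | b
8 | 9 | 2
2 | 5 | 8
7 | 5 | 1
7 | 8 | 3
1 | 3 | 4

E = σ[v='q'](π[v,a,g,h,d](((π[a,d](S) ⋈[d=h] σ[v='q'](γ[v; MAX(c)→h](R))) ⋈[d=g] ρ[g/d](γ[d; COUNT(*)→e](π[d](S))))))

Stepwise |·|:
  S → 5
  π[a,d](S) → 5
  R → 5
  γ[v; MAX(c)→h](R) → 4
  σ[v='q'](γ[v; MAX(c)→h](R)) → 1
  (π[a,d](S) ⋈[d=h] σ[v='q'](γ[v; MAX(c)→h](R))) → 1
  S → 5
  π[d](S) → 5
  γ[d; COUNT(*)→e](π[d](S)) → 4
  ρ[g/d](γ[d; COUNT(*)→e](π[d](S))) → 4
  ((π[a,d](S) ⋈[d=h] σ[v='q'](γ[v; MAX(c)→h](R))) ⋈[d=g] ρ[g/d](γ[d; COUNT(*)→e](π[d](S)))) → 1
  π[v,a,g,h,d](((π[a,d](S) ⋈[d=h] σ[v='q'](γ[v; MAX(c)→h](R))) ⋈[d=g] ρ[g/d](γ[d; COUNT(*)→e](π[d](S))))) → 1
  σ[v='q'](π[v,a,g,h,d](((π[a,d](S) ⋈[d=h] σ[v='q'](γ[v; MAX(c)→h](R))) ⋈[d=g] ρ[g/d](γ[d; COUNT(*)→e](π[d](S)))))) → 1

|E| = 1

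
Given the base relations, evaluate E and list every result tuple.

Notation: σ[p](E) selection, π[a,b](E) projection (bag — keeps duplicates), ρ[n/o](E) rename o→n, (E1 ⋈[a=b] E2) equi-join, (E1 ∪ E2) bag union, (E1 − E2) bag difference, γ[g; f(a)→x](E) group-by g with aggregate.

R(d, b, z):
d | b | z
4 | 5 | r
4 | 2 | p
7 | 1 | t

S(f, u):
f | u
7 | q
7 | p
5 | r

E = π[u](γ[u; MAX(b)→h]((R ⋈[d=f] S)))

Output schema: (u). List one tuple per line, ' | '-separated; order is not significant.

Row counts bottom-up:
  R → 3
  S → 3
  (R ⋈[d=f] S) → 2
  γ[u; MAX(b)→h]((R ⋈[d=f] S)) → 2
  π[u](γ[u; MAX(b)→h]((R ⋈[d=f] S))) → 2

== RESULT ==
u
p
q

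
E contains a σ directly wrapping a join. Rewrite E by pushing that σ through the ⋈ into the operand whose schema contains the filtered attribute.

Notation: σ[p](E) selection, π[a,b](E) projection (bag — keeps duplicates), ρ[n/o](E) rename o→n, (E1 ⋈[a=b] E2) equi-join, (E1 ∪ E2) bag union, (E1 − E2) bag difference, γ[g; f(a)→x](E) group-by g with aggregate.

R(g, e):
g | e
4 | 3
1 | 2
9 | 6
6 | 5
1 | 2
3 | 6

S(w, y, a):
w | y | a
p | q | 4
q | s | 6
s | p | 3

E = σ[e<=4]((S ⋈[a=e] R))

σ filters on e, owned by the right side.
E' = (S ⋈[a=e] σ[e<=4](R))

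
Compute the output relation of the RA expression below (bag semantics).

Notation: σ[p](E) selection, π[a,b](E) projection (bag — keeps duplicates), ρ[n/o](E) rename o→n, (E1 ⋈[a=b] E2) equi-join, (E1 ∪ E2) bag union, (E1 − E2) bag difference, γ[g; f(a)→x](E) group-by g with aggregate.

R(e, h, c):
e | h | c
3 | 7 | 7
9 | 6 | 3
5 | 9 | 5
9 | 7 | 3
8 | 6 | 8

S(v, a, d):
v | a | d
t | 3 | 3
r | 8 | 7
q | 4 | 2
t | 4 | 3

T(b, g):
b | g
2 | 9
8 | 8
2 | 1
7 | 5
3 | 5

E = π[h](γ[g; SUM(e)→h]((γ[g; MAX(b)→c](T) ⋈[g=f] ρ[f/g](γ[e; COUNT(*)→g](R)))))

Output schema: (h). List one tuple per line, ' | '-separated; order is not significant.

Stepwise |·|:
  T → 5
  γ[g; MAX(b)→c](T) → 4
  R → 5
  γ[e; COUNT(*)→g](R) → 4
  ρ[f/g](γ[e; COUNT(*)→g](R)) → 4
  (γ[g; MAX(b)→c](T) ⋈[g=f] ρ[f/g](γ[e; COUNT(*)→g](R))) → 3
  γ[g; SUM(e)→h]((γ[g; MAX(b)→c](T) ⋈[g=f] ρ[f/g](γ[e; COUNT(*)→g](R)))) → 1
  π[h](γ[g; SUM(e)→h]((γ[g; MAX(b)→c](T) ⋈[g=f] ρ[f/g](γ[e; COUNT(*)→g](R))))) → 1

== RESULT ==
h
16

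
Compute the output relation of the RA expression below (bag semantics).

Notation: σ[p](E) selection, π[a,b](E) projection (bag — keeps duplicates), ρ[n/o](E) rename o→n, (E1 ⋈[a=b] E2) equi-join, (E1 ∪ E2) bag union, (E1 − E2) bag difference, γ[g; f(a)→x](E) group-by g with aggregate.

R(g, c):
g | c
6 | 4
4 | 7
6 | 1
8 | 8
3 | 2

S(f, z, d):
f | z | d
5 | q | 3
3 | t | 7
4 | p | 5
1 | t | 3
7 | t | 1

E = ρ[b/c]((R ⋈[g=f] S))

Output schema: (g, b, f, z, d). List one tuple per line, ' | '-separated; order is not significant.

Row counts bottom-up:
  R → 5
  S → 5
  (R ⋈[g=f] S) → 2
  ρ[b/c]((R ⋈[g=f] S)) → 2

== RESULT ==
g | b | f | z | d
3 | 2 | 3 | t | 7
4 | 7 | 4 | p | 5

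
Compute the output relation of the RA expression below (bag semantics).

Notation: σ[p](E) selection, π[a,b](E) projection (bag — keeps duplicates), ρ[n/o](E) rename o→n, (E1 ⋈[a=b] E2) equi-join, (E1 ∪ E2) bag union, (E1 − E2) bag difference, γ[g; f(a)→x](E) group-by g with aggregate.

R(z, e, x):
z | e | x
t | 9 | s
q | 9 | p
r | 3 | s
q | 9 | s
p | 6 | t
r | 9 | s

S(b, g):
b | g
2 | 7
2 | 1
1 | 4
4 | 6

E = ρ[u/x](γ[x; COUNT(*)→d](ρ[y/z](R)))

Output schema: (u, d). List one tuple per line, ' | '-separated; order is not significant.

Subexpression sizes:
  R → 6
  ρ[y/z](R) → 6
  γ[x; COUNT(*)→d](ρ[y/z](R)) → 3
  ρ[u/x](γ[x; COUNT(*)→d](ρ[y/z](R))) → 3

== RESULT ==
u | d
p | 1
s | 4
t | 1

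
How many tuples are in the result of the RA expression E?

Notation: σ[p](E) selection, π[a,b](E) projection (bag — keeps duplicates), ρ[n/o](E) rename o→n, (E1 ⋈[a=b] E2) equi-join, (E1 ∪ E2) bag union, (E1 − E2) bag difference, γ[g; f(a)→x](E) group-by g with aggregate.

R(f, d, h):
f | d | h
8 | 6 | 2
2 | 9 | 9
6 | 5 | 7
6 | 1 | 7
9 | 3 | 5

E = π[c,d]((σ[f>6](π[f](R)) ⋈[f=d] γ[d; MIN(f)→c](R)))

Row counts bottom-up:
  R → 5
  π[f](R) → 5
  σ[f>6](π[f](R)) → 2
  R → 5
  γ[d; MIN(f)→c](R) → 5
  (σ[f>6](π[f](R)) ⋈[f=d] γ[d; MIN(f)→c](R)) → 1
  π[c,d]((σ[f>6](π[f](R)) ⋈[f=d] γ[d; MIN(f)→c](R))) → 1

|E| = 1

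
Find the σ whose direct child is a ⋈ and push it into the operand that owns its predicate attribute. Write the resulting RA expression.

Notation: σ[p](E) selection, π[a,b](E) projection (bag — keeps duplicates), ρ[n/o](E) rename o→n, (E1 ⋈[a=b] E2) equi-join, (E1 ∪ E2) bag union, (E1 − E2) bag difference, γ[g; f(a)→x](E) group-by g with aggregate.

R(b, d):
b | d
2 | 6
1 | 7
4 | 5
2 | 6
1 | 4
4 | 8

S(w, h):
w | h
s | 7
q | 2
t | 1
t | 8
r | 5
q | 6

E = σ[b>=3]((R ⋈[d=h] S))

σ filters on b, owned by the left side.
E' = (σ[b>=3](R) ⋈[d=h] S)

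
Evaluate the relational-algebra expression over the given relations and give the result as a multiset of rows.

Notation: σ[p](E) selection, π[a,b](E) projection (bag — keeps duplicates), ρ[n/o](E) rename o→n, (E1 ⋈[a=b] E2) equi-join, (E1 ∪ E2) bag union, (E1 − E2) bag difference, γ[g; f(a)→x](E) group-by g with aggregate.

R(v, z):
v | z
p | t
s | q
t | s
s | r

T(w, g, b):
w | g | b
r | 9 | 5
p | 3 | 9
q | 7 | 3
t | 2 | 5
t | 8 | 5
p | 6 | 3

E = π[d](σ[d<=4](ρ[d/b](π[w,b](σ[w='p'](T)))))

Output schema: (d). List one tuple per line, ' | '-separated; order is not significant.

Stepwise |·|:
  T → 6
  σ[w='p'](T) → 2
  π[w,b](σ[w='p'](T)) → 2
  ρ[d/b](π[w,b](σ[w='p'](T))) → 2
  σ[d<=4](ρ[d/b](π[w,b](σ[w='p'](T)))) → 1
  π[d](σ[d<=4](ρ[d/b](π[w,b](σ[w='p'](T))))) → 1

== RESULT ==
d
3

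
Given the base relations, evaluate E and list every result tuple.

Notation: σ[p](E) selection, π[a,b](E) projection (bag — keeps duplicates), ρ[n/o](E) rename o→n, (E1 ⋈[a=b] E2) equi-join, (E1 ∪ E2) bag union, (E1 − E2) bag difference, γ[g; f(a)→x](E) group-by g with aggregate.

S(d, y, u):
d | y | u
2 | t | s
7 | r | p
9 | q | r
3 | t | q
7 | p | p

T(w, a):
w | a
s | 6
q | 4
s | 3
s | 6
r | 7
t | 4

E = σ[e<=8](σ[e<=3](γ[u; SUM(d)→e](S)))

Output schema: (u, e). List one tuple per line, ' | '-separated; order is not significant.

Per-node cardinality:
  S → 5
  γ[u; SUM(d)→e](S) → 4
  σ[e<=3](γ[u; SUM(d)→e](S)) → 2
  σ[e<=8](σ[e<=3](γ[u; SUM(d)→e](S))) → 2

== RESULT ==
u | e
q | 3
s | 2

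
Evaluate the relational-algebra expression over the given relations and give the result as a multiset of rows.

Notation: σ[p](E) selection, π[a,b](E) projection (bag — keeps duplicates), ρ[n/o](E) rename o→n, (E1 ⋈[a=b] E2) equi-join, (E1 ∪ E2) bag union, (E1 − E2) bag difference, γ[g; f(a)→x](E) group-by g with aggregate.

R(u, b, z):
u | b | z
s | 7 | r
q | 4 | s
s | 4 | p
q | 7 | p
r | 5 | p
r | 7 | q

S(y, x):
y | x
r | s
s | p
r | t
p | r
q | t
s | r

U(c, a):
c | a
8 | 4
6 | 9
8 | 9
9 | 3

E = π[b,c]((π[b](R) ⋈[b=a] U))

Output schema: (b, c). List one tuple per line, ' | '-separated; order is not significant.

Stepwise |·|:
  R → 6
  π[b](R) → 6
  U → 4
  (π[b](R) ⋈[b=a] U) → 2
  π[b,c]((π[b](R) ⋈[b=a] U)) → 2

== RESULT ==
b | c
4 | 8
4 | 8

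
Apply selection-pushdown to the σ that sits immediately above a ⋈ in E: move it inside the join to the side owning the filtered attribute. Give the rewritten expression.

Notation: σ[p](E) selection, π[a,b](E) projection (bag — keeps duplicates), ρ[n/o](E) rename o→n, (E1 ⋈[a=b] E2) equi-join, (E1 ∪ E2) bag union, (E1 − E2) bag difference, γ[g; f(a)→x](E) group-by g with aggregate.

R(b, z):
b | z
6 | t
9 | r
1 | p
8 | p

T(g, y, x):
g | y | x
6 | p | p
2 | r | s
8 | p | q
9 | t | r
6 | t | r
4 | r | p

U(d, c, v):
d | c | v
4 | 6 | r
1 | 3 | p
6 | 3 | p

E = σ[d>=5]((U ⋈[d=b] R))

σ filters on d, owned by the left side.
E' = (σ[d>=5](U) ⋈[d=b] R)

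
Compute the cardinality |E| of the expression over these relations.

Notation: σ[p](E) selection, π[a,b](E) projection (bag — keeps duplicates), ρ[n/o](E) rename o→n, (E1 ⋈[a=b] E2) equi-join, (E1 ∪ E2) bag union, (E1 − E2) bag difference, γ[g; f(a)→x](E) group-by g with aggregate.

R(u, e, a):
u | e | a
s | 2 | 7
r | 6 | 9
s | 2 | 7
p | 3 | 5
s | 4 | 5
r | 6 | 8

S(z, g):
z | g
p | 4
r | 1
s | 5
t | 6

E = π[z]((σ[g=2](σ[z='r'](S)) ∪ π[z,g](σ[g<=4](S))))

Per-node cardinality:
  S → 4
  σ[z='r'](S) → 1
  σ[g=2](σ[z='r'](S)) → 0
  S → 4
  σ[g<=4](S) → 2
  π[z,g](σ[g<=4](S)) → 2
  (σ[g=2](σ[z='r'](S)) ∪ π[z,g](σ[g<=4](S))) → 2
  π[z]((σ[g=2](σ[z='r'](S)) ∪ π[z,g](σ[g<=4](S)))) → 2

|E| = 2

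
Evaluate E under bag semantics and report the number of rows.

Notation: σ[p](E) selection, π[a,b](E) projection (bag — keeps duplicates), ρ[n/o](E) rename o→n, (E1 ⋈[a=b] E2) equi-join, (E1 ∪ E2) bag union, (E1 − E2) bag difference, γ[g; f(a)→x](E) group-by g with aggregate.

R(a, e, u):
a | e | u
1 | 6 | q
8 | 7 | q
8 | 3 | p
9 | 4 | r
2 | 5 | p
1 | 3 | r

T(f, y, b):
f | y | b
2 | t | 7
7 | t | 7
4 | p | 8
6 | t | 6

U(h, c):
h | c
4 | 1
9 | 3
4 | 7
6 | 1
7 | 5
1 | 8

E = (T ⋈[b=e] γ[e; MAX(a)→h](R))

Row counts bottom-up:
  T → 4
  R → 6
  γ[e; MAX(a)→h](R) → 5
  (T ⋈[b=e] γ[e; MAX(a)→h](R)) → 3

|E| = 3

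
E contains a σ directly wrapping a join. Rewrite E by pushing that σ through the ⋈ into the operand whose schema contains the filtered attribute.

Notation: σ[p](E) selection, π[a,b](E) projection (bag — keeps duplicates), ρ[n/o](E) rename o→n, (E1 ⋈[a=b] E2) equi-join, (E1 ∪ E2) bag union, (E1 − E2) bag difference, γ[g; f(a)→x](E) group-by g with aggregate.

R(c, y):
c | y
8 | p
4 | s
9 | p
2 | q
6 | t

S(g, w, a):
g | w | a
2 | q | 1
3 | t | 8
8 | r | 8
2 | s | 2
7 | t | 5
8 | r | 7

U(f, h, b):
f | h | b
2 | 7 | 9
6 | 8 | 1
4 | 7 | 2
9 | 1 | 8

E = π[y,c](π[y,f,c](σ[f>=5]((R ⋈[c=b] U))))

σ filters on f, owned by the right side.
E' = π[y,c](π[y,f,c]((R ⋈[c=b] σ[f>=5](U))))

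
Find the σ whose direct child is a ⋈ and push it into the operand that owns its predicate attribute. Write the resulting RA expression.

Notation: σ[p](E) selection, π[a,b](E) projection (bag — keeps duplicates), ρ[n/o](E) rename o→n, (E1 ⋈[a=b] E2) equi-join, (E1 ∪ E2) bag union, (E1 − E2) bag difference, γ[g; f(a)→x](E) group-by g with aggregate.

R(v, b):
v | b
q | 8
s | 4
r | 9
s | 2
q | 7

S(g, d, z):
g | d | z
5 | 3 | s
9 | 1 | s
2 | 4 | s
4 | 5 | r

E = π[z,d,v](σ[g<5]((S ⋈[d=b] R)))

σ filters on g, owned by the left side.
E' = π[z,d,v]((σ[g<5](S) ⋈[d=b] R))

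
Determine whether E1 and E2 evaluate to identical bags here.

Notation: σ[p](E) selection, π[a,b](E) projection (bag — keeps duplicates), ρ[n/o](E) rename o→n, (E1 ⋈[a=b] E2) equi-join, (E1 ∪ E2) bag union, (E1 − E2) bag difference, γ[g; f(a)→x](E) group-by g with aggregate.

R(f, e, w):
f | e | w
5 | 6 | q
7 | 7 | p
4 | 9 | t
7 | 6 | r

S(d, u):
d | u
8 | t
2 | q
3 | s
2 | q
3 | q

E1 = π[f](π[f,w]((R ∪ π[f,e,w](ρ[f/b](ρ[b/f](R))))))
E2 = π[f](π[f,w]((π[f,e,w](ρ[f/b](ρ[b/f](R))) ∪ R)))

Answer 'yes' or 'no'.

E1 row counts bottom-up:
  R → 4
  R → 4
  ρ[b/f](R) → 4
  ρ[f/b](ρ[b/f](R)) → 4
  π[f,e,w](ρ[f/b](ρ[b/f](R))) → 4
  (R ∪ π[f,e,w](ρ[f/b](ρ[b/f](R)))) → 8
  π[f,w]((R ∪ π[f,e,w](ρ[f/b](ρ[b/f](R))))) → 8
  π[f](π[f,w]((R ∪ π[f,e,w](ρ[f/b](ρ[b/f](R)))))) → 8
E2 row counts bottom-up:
  R → 4
  ρ[b/f](R) → 4
  ρ[f/b](ρ[b/f](R)) → 4
  π[f,e,w](ρ[f/b](ρ[b/f](R))) → 4
  R → 4
  (π[f,e,w](ρ[f/b](ρ[b/f](R))) ∪ R) → 8
  π[f,w]((π[f,e,w](ρ[f/b](ρ[b/f](R))) ∪ R)) → 8
  π[f](π[f,w]((π[f,e,w](ρ[f/b](ρ[b/f](R))) ∪ R))) → 8

E1 and E2 produce the same multiset:
f
4
4
5
5
7
7
7
7

yes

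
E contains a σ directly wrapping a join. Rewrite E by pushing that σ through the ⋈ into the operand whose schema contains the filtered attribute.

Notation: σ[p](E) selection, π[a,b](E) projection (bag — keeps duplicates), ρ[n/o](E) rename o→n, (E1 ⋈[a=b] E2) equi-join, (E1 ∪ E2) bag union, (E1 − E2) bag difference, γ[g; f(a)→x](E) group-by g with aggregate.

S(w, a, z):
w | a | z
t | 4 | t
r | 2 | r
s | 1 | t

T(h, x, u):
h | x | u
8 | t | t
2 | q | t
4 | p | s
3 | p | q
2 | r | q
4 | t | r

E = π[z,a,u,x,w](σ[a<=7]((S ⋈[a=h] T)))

σ filters on a, owned by the left side.
E' = π[z,a,u,x,w]((σ[a<=7](S) ⋈[a=h] T))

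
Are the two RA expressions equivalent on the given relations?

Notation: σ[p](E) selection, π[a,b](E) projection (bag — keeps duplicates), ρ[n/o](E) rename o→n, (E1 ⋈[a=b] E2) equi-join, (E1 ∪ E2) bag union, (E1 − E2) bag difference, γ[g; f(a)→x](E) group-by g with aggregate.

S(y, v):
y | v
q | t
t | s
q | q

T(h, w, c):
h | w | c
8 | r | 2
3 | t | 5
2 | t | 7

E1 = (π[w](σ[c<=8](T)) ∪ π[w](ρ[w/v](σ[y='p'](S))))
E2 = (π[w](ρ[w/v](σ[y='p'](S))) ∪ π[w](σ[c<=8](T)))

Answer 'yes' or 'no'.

E1 subexpression sizes:
  T → 3
  σ[c<=8](T) → 3
  π[w](σ[c<=8](T)) → 3
  S → 3
  σ[y='p'](S) → 0
  ρ[w/v](σ[y='p'](S)) → 0
  π[w](ρ[w/v](σ[y='p'](S))) → 0
  (π[w](σ[c<=8](T)) ∪ π[w](ρ[w/v](σ[y='p'](S)))) → 3
E2 subexpression sizes:
  S → 3
  σ[y='p'](S) → 0
  ρ[w/v](σ[y='p'](S)) → 0
  π[w](ρ[w/v](σ[y='p'](S))) → 0
  T → 3
  σ[c<=8](T) → 3
  π[w](σ[c<=8](T)) → 3
  (π[w](ρ[w/v](σ[y='p'](S))) ∪ π[w](σ[c<=8](T))) → 3

E1 and E2 produce the same multiset:
w
r
t
t

yes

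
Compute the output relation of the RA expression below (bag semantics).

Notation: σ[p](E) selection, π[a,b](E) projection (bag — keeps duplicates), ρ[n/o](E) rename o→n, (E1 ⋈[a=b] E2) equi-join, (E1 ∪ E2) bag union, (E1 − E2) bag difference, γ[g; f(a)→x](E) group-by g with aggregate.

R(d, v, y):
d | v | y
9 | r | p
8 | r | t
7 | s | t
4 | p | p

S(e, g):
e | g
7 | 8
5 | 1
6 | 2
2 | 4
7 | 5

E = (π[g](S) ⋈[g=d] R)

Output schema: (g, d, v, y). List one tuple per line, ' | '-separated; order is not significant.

Subexpression sizes:
  S → 5
  π[g](S) → 5
  R → 4
  (π[g](S) ⋈[g=d] R) → 2

== RESULT ==
g | d | v | y
4 | 4 | p | p
8 | 8 | r | t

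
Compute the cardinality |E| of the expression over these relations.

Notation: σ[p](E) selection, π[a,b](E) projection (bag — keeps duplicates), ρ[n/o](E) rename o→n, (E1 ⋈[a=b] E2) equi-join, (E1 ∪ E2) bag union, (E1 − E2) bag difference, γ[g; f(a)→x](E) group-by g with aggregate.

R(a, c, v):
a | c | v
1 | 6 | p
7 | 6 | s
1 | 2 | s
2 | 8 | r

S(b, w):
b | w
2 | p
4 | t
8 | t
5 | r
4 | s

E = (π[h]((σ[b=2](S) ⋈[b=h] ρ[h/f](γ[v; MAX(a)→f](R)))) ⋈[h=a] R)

Per-node cardinality:
  S → 5
  σ[b=2](S) → 1
  R → 4
  γ[v; MAX(a)→f](R) → 3
  ρ[h/f](γ[v; MAX(a)→f](R)) → 3
  (σ[b=2](S) ⋈[b=h] ρ[h/f](γ[v; MAX(a)→f](R))) → 1
  π[h]((σ[b=2](S) ⋈[b=h] ρ[h/f](γ[v; MAX(a)→f](R)))) → 1
  R → 4
  (π[h]((σ[b=2](S) ⋈[b=h] ρ[h/f](γ[v; MAX(a)→f](R)))) ⋈[h=a] R) → 1

|E| = 1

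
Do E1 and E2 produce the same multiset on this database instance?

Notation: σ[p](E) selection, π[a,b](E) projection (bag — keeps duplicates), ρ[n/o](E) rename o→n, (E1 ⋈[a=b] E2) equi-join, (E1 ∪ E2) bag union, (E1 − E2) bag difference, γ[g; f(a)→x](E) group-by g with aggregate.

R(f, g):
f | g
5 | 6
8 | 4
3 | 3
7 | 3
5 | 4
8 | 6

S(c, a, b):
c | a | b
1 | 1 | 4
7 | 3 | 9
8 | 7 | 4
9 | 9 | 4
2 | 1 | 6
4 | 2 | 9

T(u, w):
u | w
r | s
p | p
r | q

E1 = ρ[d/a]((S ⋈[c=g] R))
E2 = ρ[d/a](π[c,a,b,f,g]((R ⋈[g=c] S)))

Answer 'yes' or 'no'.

E1 subexpression sizes:
  S → 6
  R → 6
  (S ⋈[c=g] R) → 2
  ρ[d/a]((S ⋈[c=g] R)) → 2
E2 subexpression sizes:
  R → 6
  S → 6
  (R ⋈[g=c] S) → 2
  π[c,a,b,f,g]((R ⋈[g=c] S)) → 2
  ρ[d/a](π[c,a,b,f,g]((R ⋈[g=c] S))) → 2

E1 and E2 produce the same multiset:
c | d | b | f | g
4 | 2 | 9 | 5 | 4
4 | 2 | 9 | 8 | 4

yes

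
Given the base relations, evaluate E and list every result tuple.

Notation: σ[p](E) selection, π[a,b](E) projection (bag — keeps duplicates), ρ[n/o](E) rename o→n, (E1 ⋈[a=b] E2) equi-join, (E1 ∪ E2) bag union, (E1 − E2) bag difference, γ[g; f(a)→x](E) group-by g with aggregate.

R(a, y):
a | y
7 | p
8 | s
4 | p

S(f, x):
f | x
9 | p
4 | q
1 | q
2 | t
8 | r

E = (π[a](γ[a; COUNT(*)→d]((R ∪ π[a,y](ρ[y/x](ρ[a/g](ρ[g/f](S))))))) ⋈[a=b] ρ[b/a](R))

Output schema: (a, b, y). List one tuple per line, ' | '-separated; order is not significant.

Row counts bottom-up:
  R → 3
  S → 5
  ρ[g/f](S) → 5
  ρ[a/g](ρ[g/f](S)) → 5
  ρ[y/x](ρ[a/g](ρ[g/f](S))) → 5
  π[a,y](ρ[y/x](ρ[a/g](ρ[g/f](S)))) → 5
  (R ∪ π[a,y](ρ[y/x](ρ[a/g](ρ[g/f](S))))) → 8
  γ[a; COUNT(*)→d]((R ∪ π[a,y](ρ[y/x](ρ[a/g](ρ[g/f](S)))))) → 6
  π[a](γ[a; COUNT(*)→d]((R ∪ π[a,y](ρ[y/x](ρ[a/g](ρ[g/f](S))))))) → 6
  R → 3
  ρ[b/a](R) → 3
  (π[a](γ[a; COUNT(*)→d]((R ∪ π[a,y](ρ[y/x](ρ[a/g](ρ[g/f](S))))))) ⋈[a=b] ρ[b/a](R)) → 3

== RESULT ==
a | b | y
4 | 4 | p
7 | 7 | p
8 | 8 | s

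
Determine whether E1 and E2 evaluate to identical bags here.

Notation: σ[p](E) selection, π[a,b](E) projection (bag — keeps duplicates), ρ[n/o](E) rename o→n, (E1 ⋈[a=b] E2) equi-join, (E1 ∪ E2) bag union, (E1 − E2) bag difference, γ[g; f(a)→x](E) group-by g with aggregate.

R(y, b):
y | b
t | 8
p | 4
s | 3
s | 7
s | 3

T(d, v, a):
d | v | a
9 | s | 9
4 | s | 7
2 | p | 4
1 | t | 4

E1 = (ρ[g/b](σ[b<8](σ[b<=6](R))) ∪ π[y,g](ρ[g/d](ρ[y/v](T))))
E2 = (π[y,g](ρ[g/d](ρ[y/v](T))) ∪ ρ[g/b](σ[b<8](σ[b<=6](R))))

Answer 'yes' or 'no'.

E1 per-node cardinality:
  R → 5
  σ[b<=6](R) → 3
  σ[b<8](σ[b<=6](R)) → 3
  ρ[g/b](σ[b<8](σ[b<=6](R))) → 3
  T → 4
  ρ[y/v](T) → 4
  ρ[g/d](ρ[y/v](T)) → 4
  π[y,g](ρ[g/d](ρ[y/v](T))) → 4
  (ρ[g/b](σ[b<8](σ[b<=6](R))) ∪ π[y,g](ρ[g/d](ρ[y/v](T)))) → 7
E2 per-node cardinality:
  T → 4
  ρ[y/v](T) → 4
  ρ[g/d](ρ[y/v](T)) → 4
  π[y,g](ρ[g/d](ρ[y/v](T))) → 4
  R → 5
  σ[b<=6](R) → 3
  σ[b<8](σ[b<=6](R)) → 3
  ρ[g/b](σ[b<8](σ[b<=6](R))) → 3
  (π[y,g](ρ[g/d](ρ[y/v](T))) ∪ ρ[g/b](σ[b<8](σ[b<=6](R)))) → 7

E1 and E2 produce the same multiset:
y | g
p | 2
p | 4
s | 3
s | 3
s | 4
s | 9
t | 1

yes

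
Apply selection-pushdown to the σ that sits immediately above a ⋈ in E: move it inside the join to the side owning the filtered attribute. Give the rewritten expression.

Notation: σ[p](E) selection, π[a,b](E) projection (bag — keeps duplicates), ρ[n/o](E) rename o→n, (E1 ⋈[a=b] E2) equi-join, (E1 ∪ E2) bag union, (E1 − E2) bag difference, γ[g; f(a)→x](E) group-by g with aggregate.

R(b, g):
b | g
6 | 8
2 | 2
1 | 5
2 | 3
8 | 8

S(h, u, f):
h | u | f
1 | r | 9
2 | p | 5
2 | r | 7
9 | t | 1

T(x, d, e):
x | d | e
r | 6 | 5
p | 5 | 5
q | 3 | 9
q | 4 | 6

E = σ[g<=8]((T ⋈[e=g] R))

σ filters on g, owned by the right side.
E' = (T ⋈[e=g] σ[g<=8](R))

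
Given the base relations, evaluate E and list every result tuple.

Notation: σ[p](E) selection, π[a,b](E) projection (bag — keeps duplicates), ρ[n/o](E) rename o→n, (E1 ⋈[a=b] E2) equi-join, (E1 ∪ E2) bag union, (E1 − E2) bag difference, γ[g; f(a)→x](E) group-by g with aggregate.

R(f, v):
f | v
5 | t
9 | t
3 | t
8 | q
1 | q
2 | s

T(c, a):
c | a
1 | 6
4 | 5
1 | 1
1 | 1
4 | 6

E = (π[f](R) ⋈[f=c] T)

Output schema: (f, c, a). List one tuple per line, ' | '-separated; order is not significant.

Subexpression sizes:
  R → 6
  π[f](R) → 6
  T → 5
  (π[f](R) ⋈[f=c] T) → 3

== RESULT ==
f | c | a
1 | 1 | 1
1 | 1 | 1
1 | 1 | 6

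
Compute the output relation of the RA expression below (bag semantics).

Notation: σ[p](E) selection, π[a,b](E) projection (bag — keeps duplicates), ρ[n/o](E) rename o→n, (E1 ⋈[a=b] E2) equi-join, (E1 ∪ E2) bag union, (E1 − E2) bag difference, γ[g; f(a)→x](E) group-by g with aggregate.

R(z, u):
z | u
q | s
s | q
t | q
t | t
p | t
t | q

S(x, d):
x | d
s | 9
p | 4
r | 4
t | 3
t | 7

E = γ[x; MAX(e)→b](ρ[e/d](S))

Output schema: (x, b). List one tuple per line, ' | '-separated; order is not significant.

Per-node cardinality:
  S → 5
  ρ[e/d](S) → 5
  γ[x; MAX(e)→b](ρ[e/d](S)) → 4

== RESULT ==
x | b
p | 4
r | 4
s | 9
t | 7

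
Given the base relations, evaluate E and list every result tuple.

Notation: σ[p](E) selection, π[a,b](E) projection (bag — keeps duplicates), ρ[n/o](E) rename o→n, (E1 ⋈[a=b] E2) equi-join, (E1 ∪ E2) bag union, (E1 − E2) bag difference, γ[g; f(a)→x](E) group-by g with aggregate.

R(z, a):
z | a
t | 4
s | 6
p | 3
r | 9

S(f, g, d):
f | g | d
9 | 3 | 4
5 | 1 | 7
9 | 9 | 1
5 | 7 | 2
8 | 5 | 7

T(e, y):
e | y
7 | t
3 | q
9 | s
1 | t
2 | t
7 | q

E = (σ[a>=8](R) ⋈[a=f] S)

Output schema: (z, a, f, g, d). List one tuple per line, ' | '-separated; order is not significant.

Subexpression sizes:
  R → 4
  σ[a>=8](R) → 1
  S → 5
  (σ[a>=8](R) ⋈[a=f] S) → 2

== RESULT ==
z | a | f | g | d
r | 9 | 9 | 3 | 4
r | 9 | 9 | 9 | 1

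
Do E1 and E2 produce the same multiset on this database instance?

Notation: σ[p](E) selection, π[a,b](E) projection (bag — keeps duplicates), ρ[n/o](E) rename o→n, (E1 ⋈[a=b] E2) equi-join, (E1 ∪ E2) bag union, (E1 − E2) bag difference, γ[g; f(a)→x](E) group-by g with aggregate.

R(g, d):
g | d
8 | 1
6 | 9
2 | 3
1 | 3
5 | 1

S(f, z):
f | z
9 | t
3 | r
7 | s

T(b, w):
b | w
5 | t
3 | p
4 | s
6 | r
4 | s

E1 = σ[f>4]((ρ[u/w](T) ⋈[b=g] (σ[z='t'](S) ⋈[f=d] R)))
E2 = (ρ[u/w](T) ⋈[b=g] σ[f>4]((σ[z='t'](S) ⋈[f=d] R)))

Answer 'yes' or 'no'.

E1 row counts bottom-up:
  T → 5
  ρ[u/w](T) → 5
  S → 3
  σ[z='t'](S) → 1
  R → 5
  (σ[z='t'](S) ⋈[f=d] R) → 1
  (ρ[u/w](T) ⋈[b=g] (σ[z='t'](S) ⋈[f=d] R)) → 1
  σ[f>4]((ρ[u/w](T) ⋈[b=g] (σ[z='t'](S) ⋈[f=d] R))) → 1
E2 row counts bottom-up:
  T → 5
  ρ[u/w](T) → 5
  S → 3
  σ[z='t'](S) → 1
  R → 5
  (σ[z='t'](S) ⋈[f=d] R) → 1
  σ[f>4]((σ[z='t'](S) ⋈[f=d] R)) → 1
  (ρ[u/w](T) ⋈[b=g] σ[f>4]((σ[z='t'](S) ⋈[f=d] R))) → 1

E1 and E2 produce the same multiset:
b | u | f | z | g | d
6 | r | 9 | t | 6 | 9

yes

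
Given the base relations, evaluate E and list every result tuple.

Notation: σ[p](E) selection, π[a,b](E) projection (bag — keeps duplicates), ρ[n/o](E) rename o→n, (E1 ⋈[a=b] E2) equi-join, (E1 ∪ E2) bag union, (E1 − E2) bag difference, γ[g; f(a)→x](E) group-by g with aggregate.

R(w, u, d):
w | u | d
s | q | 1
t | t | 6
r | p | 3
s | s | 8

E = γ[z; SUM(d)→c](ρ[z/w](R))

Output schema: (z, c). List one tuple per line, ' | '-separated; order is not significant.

Row counts bottom-up:
  R → 4
  ρ[z/w](R) → 4
  γ[z; SUM(d)→c](ρ[z/w](R)) → 3

== RESULT ==
z | c
r | 3
s | 9
t | 6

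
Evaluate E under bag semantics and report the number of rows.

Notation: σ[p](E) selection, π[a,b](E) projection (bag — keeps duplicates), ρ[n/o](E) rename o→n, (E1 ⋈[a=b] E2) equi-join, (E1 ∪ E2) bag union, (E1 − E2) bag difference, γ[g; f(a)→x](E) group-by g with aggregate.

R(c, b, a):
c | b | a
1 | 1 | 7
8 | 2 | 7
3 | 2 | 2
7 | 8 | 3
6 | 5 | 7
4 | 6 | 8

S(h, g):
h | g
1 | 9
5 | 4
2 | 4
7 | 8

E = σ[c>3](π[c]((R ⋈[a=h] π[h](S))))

Per-node cardinality:
  R → 6
  S → 4
  π[h](S) → 4
  (R ⋈[a=h] π[h](S)) → 4
  π[c]((R ⋈[a=h] π[h](S))) → 4
  σ[c>3](π[c]((R ⋈[a=h] π[h](S)))) → 2

|E| = 2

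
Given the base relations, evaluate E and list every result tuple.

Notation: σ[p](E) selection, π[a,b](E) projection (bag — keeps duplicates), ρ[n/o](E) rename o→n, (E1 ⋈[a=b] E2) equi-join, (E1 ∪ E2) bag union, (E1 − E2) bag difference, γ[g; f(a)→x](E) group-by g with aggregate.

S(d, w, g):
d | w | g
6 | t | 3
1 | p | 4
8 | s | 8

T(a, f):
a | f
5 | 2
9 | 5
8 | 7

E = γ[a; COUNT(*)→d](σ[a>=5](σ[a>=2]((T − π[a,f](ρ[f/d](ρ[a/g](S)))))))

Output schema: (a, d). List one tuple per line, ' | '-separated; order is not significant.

Subexpression sizes:
  T → 3
  S → 3
  ρ[a/g](S) → 3
  ρ[f/d](ρ[a/g](S)) → 3
  π[a,f](ρ[f/d](ρ[a/g](S))) → 3
  (T − π[a,f](ρ[f/d](ρ[a/g](S)))) → 3
  σ[a>=2]((T − π[a,f](ρ[f/d](ρ[a/g](S))))) → 3
  σ[a>=5](σ[a>=2]((T − π[a,f](ρ[f/d](ρ[a/g](S)))))) → 3
  γ[a; COUNT(*)→d](σ[a>=5](σ[a>=2]((T − π[a,f](ρ[f/d](ρ[a/g](S))))))) → 3

== RESULT ==
a | d
5 | 1
8 | 1
9 | 1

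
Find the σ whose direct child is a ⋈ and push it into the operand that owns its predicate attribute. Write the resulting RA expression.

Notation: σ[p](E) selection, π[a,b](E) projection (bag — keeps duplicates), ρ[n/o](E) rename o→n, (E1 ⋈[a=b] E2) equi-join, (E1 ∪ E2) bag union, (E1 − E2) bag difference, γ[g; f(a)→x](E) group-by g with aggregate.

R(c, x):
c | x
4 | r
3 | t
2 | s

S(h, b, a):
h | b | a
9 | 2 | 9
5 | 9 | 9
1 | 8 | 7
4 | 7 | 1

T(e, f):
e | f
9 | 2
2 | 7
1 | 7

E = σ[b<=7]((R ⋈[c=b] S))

σ filters on b, owned by the right side.
E' = (R ⋈[c=b] σ[b<=7](S))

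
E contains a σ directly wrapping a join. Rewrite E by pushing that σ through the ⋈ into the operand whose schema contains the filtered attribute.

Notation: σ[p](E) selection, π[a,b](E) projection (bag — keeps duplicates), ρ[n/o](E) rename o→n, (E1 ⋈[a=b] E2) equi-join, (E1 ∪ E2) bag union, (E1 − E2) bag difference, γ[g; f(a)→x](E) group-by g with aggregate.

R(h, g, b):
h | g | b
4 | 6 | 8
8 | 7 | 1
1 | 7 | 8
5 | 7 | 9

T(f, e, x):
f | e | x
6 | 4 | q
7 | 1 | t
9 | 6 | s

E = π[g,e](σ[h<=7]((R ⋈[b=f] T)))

σ filters on h, owned by the left side.
E' = π[g,e]((σ[h<=7](R) ⋈[b=f] T))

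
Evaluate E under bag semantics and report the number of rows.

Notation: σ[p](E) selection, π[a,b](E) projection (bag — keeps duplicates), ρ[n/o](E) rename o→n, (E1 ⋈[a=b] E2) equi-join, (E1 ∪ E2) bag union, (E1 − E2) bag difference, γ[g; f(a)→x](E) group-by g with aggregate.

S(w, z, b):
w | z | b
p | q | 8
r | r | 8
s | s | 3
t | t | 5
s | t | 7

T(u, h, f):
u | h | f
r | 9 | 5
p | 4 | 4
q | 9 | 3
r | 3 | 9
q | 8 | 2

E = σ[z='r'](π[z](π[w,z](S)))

Row counts bottom-up:
  S → 5
  π[w,z](S) → 5
  π[z](π[w,z](S)) → 5
  σ[z='r'](π[z](π[w,z](S))) → 1

|E| = 1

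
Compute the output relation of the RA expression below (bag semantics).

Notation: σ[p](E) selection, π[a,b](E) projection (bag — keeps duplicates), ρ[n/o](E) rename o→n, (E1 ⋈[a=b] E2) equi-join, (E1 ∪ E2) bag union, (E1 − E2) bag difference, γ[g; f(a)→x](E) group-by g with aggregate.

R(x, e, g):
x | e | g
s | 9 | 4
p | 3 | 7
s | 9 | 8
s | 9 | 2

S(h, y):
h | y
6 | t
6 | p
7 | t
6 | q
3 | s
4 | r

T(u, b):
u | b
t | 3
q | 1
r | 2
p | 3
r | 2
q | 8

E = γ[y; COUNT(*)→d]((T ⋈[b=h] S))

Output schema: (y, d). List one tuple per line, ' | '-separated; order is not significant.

Row counts bottom-up:
  T → 6
  S → 6
  (T ⋈[b=h] S) → 2
  γ[y; COUNT(*)→d]((T ⋈[b=h] S)) → 1

== RESULT ==
y | d
s | 2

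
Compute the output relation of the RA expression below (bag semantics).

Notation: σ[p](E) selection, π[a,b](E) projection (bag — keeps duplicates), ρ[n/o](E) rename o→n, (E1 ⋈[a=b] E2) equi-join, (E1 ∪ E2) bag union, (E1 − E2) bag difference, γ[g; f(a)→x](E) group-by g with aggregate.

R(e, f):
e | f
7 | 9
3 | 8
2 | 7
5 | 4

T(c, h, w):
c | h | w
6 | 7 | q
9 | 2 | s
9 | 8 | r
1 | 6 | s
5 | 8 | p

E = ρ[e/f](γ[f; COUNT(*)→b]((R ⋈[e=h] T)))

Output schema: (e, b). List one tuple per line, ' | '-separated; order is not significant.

Stepwise |·|:
  R → 4
  T → 5
  (R ⋈[e=h] T) → 2
  γ[f; COUNT(*)→b]((R ⋈[e=h] T)) → 2
  ρ[e/f](γ[f; COUNT(*)→b]((R ⋈[e=h] T))) → 2

== RESULT ==
e | b
7 | 1
9 | 1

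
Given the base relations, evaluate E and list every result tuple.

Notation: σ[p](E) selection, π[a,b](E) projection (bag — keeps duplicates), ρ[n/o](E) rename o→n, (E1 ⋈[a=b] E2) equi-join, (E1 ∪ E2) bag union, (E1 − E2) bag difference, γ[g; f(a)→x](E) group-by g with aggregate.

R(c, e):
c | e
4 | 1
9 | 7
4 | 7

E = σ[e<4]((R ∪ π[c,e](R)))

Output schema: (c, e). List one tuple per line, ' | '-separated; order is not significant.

Stepwise |·|:
  R → 3
  R → 3
  π[c,e](R) → 3
  (R ∪ π[c,e](R)) → 6
  σ[e<4]((R ∪ π[c,e](R))) → 2

== RESULT ==
c | e
4 | 1
4 | 1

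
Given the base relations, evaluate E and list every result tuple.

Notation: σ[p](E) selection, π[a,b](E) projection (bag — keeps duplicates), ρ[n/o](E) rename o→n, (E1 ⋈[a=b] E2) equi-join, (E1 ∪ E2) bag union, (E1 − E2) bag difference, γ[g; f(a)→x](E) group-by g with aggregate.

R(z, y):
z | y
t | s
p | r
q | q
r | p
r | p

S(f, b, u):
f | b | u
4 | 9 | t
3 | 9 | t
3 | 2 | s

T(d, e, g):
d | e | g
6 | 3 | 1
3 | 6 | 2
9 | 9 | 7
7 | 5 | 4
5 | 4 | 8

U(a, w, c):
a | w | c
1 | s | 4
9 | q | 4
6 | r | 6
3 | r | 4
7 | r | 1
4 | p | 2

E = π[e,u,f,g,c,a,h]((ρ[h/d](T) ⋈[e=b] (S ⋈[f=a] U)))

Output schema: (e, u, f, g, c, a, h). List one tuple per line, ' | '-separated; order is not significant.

Per-node cardinality:
  T → 5
  ρ[h/d](T) → 5
  S → 3
  U → 6
  (S ⋈[f=a] U) → 3
  (ρ[h/d](T) ⋈[e=b] (S ⋈[f=a] U)) → 2
  π[e,u,f,g,c,a,h]((ρ[h/d](T) ⋈[e=b] (S ⋈[f=a] U))) → 2

== RESULT ==
e | u | f | g | c | a | h
9 | t | 3 | 7 | 4 | 3 | 9
9 | t | 4 | 7 | 2 | 4 | 9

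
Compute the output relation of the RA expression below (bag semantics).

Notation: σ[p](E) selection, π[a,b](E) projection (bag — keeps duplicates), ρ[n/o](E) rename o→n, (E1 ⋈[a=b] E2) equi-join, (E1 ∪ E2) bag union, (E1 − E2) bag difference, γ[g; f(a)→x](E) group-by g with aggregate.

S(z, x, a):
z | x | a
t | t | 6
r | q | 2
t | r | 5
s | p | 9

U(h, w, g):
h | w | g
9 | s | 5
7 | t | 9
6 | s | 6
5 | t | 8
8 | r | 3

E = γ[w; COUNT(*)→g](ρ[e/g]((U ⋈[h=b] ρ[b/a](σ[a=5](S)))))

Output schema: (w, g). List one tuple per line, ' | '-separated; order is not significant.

Per-node cardinality:
  U → 5
  S → 4
  σ[a=5](S) → 1
  ρ[b/a](σ[a=5](S)) → 1
  (U ⋈[h=b] ρ[b/a](σ[a=5](S))) → 1
  ρ[e/g]((U ⋈[h=b] ρ[b/a](σ[a=5](S)))) → 1
  γ[w; COUNT(*)→g](ρ[e/g]((U ⋈[h=b] ρ[b/a](σ[a=5](S))))) → 1

== RESULT ==
w | g
t | 1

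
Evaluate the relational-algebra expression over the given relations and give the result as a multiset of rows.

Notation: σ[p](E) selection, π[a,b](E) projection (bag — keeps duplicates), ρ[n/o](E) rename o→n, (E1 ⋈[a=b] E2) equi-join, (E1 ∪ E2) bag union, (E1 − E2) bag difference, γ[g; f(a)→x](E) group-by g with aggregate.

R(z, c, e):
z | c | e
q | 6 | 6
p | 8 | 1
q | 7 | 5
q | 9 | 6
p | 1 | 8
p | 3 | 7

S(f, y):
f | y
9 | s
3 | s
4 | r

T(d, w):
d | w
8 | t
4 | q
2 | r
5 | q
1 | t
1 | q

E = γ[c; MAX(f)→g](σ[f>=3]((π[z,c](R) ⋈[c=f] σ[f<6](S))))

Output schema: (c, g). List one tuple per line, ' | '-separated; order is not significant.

Subexpression sizes:
  R → 6
  π[z,c](R) → 6
  S → 3
  σ[f<6](S) → 2
  (π[z,c](R) ⋈[c=f] σ[f<6](S)) → 1
  σ[f>=3]((π[z,c](R) ⋈[c=f] σ[f<6](S))) → 1
  γ[c; MAX(f)→g](σ[f>=3]((π[z,c](R) ⋈[c=f] σ[f<6](S)))) → 1

== RESULT ==
c | g
3 | 3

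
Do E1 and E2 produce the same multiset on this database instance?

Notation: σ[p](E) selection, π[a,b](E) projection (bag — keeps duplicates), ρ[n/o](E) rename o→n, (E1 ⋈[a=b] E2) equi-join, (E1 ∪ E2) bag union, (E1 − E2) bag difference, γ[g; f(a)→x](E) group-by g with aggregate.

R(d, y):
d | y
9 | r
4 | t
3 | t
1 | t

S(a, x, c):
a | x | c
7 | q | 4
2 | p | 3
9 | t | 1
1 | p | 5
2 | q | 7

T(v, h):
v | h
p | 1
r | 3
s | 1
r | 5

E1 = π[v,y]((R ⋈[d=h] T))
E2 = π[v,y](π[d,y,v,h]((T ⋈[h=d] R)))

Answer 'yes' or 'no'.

E1 per-node cardinality:
  R → 4
  T → 4
  (R ⋈[d=h] T) → 3
  π[v,y]((R ⋈[d=h] T)) → 3
E2 per-node cardinality:
  T → 4
  R → 4
  (T ⋈[h=d] R) → 3
  π[d,y,v,h]((T ⋈[h=d] R)) → 3
  π[v,y](π[d,y,v,h]((T ⋈[h=d] R))) → 3

E1 and E2 produce the same multiset:
v | y
p | t
r | t
s | t

yes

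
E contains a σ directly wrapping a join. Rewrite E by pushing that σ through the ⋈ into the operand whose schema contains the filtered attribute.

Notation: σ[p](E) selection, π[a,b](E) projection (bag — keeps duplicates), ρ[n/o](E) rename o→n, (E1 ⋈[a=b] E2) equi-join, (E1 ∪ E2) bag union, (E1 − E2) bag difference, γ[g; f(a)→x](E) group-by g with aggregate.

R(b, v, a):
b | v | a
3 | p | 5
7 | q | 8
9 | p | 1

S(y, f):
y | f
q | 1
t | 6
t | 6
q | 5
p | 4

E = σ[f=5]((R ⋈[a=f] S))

σ filters on f, owned by the right side.
E' = (R ⋈[a=f] σ[f=5](S))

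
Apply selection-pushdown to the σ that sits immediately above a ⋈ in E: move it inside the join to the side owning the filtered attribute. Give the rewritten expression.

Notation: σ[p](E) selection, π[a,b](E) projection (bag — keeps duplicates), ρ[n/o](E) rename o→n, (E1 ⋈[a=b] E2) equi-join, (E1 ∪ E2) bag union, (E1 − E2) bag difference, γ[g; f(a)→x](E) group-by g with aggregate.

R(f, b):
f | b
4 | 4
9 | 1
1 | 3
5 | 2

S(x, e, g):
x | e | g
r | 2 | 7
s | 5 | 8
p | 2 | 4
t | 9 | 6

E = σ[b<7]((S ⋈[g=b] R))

σ filters on b, owned by the right side.
E' = (S ⋈[g=b] σ[b<7](R))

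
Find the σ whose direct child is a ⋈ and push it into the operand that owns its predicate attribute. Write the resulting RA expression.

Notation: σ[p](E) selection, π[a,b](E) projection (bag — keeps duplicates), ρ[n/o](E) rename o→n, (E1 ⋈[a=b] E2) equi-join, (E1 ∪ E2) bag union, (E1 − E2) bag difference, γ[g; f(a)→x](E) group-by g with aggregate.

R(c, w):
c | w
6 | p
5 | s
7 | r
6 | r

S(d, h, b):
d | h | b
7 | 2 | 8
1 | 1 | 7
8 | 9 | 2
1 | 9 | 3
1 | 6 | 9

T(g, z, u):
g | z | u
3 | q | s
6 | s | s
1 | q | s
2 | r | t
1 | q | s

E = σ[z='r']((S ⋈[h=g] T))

σ filters on z, owned by the right side.
E' = (S ⋈[h=g] σ[z='r'](T))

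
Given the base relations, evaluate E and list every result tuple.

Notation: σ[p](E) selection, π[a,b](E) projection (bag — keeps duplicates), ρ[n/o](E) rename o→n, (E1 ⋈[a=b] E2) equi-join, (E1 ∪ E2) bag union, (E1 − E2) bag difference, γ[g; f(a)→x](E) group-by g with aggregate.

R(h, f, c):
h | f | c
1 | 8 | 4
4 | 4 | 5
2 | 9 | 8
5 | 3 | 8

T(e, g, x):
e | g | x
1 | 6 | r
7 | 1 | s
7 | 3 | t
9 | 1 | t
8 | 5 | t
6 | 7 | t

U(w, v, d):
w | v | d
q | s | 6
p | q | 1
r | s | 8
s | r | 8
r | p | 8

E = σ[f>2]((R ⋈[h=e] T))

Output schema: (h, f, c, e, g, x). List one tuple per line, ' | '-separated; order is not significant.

Per-node cardinality:
  R → 4
  T → 6
  (R ⋈[h=e] T) → 1
  σ[f>2]((R ⋈[h=e] T)) → 1

== RESULT ==
h | f | c | e | g | x
1 | 8 | 4 | 1 | 6 | r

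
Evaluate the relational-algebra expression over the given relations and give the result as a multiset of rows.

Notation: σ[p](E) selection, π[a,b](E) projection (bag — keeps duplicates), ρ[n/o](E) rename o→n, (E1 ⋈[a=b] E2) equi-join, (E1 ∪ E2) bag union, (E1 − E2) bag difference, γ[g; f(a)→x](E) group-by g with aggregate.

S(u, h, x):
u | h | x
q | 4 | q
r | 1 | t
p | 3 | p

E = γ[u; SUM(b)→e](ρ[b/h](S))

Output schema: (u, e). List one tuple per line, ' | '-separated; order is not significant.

Row counts bottom-up:
  S → 3
  ρ[b/h](S) → 3
  γ[u; SUM(b)→e](ρ[b/h](S)) → 3

== RESULT ==
u | e
p | 3
q | 4
r | 1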